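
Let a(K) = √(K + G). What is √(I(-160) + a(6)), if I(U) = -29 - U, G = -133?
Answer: √(131 + I*√127) ≈ 11.456 + 0.49185*I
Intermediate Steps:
a(K) = √(-133 + K) (a(K) = √(K - 133) = √(-133 + K))
√(I(-160) + a(6)) = √((-29 - 1*(-160)) + √(-133 + 6)) = √((-29 + 160) + √(-127)) = √(131 + I*√127)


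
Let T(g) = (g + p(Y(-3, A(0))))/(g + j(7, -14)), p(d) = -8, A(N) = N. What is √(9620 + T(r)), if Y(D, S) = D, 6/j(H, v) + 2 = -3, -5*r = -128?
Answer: 4*√2237419/61 ≈ 98.085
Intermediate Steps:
r = 128/5 (r = -⅕*(-128) = 128/5 ≈ 25.600)
j(H, v) = -6/5 (j(H, v) = 6/(-2 - 3) = 6/(-5) = 6*(-⅕) = -6/5)
T(g) = (-8 + g)/(-6/5 + g) (T(g) = (g - 8)/(g - 6/5) = (-8 + g)/(-6/5 + g))
√(9620 + T(r)) = √(9620 + 5*(-8 + 128/5)/(-6 + 5*(128/5))) = √(9620 + 5*(88/5)/(-6 + 128)) = √(9620 + 5*(88/5)/122) = √(9620 + 5*(1/122)*(88/5)) = √(9620 + 44/61) = √(586864/61) = 4*√2237419/61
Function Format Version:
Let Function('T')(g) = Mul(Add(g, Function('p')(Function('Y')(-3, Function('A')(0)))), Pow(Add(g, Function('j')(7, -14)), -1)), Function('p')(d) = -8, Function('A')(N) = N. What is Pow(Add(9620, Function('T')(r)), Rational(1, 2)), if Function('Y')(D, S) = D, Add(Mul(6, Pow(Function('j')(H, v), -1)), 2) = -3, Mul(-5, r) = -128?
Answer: Mul(Rational(4, 61), Pow(2237419, Rational(1, 2))) ≈ 98.085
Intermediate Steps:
r = Rational(128, 5) (r = Mul(Rational(-1, 5), -128) = Rational(128, 5) ≈ 25.600)
Function('j')(H, v) = Rational(-6, 5) (Function('j')(H, v) = Mul(6, Pow(Add(-2, -3), -1)) = Mul(6, Pow(-5, -1)) = Mul(6, Rational(-1, 5)) = Rational(-6, 5))
Function('T')(g) = Mul(Pow(Add(Rational(-6, 5), g), -1), Add(-8, g)) (Function('T')(g) = Mul(Add(g, -8), Pow(Add(g, Rational(-6, 5)), -1)) = Mul(Add(-8, g), Pow(Add(Rational(-6, 5), g), -1)) = Mul(Pow(Add(Rational(-6, 5), g), -1), Add(-8, g)))
Pow(Add(9620, Function('T')(r)), Rational(1, 2)) = Pow(Add(9620, Mul(5, Pow(Add(-6, Mul(5, Rational(128, 5))), -1), Add(-8, Rational(128, 5)))), Rational(1, 2)) = Pow(Add(9620, Mul(5, Pow(Add(-6, 128), -1), Rational(88, 5))), Rational(1, 2)) = Pow(Add(9620, Mul(5, Pow(122, -1), Rational(88, 5))), Rational(1, 2)) = Pow(Add(9620, Mul(5, Rational(1, 122), Rational(88, 5))), Rational(1, 2)) = Pow(Add(9620, Rational(44, 61)), Rational(1, 2)) = Pow(Rational(586864, 61), Rational(1, 2)) = Mul(Rational(4, 61), Pow(2237419, Rational(1, 2)))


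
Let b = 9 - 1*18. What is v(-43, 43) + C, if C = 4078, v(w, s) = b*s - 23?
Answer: 3668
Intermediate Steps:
b = -9 (b = 9 - 18 = -9)
v(w, s) = -23 - 9*s (v(w, s) = -9*s - 23 = -23 - 9*s)
v(-43, 43) + C = (-23 - 9*43) + 4078 = (-23 - 387) + 4078 = -410 + 4078 = 3668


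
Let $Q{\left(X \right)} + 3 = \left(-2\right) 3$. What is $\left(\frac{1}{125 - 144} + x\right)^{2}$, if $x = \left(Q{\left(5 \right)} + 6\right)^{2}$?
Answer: $\frac{28900}{361} \approx 80.055$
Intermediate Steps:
$Q{\left(X \right)} = -9$ ($Q{\left(X \right)} = -3 - 6 = -9$)
$x = 9$ ($x = \left(-9 + 6\right)^{2} = \left(-3\right)^{2} = 9$)
$\left(\frac{1}{125 - 144} + x\right)^{2} = \left(\frac{1}{125 - 144} + 9\right)^{2} = \left(\frac{1}{-19} + 9\right)^{2} = \left(- \frac{1}{19} + 9\right)^{2} = \left(\frac{170}{19}\right)^{2} = \frac{28900}{361}$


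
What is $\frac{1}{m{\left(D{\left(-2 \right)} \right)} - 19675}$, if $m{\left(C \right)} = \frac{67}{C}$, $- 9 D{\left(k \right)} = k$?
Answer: $- \frac{2}{38747} \approx -5.1617 \cdot 10^{-5}$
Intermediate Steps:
$D{\left(k \right)} = - \frac{k}{9}$
$\frac{1}{m{\left(D{\left(-2 \right)} \right)} - 19675} = \frac{1}{\frac{67}{\left(- \frac{1}{9}\right) \left(-2\right)} - 19675} = \frac{1}{\frac{67}{\frac{2}{9}} - 19675} = \frac{1}{67 \cdot \frac{9}{2} - 19675} = \frac{1}{\frac{603}{2} - 19675} = \frac{1}{- \frac{38747}{2}} = - \frac{2}{38747}$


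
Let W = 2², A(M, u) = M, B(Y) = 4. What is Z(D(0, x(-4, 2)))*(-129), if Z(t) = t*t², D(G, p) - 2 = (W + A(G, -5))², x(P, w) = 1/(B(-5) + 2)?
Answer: -752328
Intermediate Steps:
x(P, w) = ⅙ (x(P, w) = 1/(4 + 2) = 1/6 = ⅙)
W = 4
D(G, p) = 2 + (4 + G)²
Z(t) = t³
Z(D(0, x(-4, 2)))*(-129) = (2 + (4 + 0)²)³*(-129) = (2 + 4²)³*(-129) = (2 + 16)³*(-129) = 18³*(-129) = 5832*(-129) = -752328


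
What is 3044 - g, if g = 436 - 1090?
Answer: 3698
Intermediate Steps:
g = -654
3044 - g = 3044 - 1*(-654) = 3044 + 654 = 3698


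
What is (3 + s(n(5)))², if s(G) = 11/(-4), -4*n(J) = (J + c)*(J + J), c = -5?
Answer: 1/16 ≈ 0.062500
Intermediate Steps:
n(J) = -J*(-5 + J)/2 (n(J) = -(J - 5)*(J + J)/4 = -(-5 + J)*2*J/4 = -J*(-5 + J)/2)
s(G) = -11/4 (s(G) = 11*(-¼) = -11/4)
(3 + s(n(5)))² = (3 - 11/4)² = (¼)² = 1/16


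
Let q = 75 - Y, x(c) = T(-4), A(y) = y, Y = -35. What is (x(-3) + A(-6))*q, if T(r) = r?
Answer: -1100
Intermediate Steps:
x(c) = -4
q = 110 (q = 75 - 1*(-35) = 75 + 35 = 110)
(x(-3) + A(-6))*q = (-4 - 6)*110 = -10*110 = -1100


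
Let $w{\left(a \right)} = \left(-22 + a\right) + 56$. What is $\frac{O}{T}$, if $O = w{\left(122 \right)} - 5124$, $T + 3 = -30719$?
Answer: $\frac{2484}{15361} \approx 0.16171$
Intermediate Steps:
$T = -30722$ ($T = -3 - 30719 = -30722$)
$w{\left(a \right)} = 34 + a$
$O = -4968$ ($O = \left(34 + 122\right) - 5124 = 156 - 5124 = -4968$)
$\frac{O}{T} = - \frac{4968}{-30722} = \left(-4968\right) \left(- \frac{1}{30722}\right) = \frac{2484}{15361}$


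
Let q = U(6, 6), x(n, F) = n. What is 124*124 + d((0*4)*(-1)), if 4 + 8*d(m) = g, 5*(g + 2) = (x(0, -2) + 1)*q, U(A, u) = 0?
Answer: 61501/4 ≈ 15375.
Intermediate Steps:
q = 0
g = -2 (g = -2 + ((0 + 1)*0)/5 = -2 + (1*0)/5 = -2 + (1/5)*0 = -2 + 0 = -2)
d(m) = -3/4 (d(m) = -1/2 + (1/8)*(-2) = -1/2 - 1/4 = -3/4)
124*124 + d((0*4)*(-1)) = 124*124 - 3/4 = 15376 - 3/4 = 61501/4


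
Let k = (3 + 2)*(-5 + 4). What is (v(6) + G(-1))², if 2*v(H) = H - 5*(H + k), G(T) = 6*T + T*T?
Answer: 81/4 ≈ 20.250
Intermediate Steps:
G(T) = T² + 6*T (G(T) = 6*T + T² = T² + 6*T)
k = -5 (k = 5*(-1) = -5)
v(H) = 25/2 - 2*H (v(H) = (H - 5*(H - 5))/2 = (H - 5*(-5 + H))/2 = (H + (25 - 5*H))/2 = (25 - 4*H)/2 = 25/2 - 2*H)
(v(6) + G(-1))² = ((25/2 - 2*6) - (6 - 1))² = ((25/2 - 12) - 1*5)² = (½ - 5)² = (-9/2)² = 81/4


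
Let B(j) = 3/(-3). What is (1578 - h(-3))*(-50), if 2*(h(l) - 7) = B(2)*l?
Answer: -78475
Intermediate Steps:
B(j) = -1 (B(j) = 3*(-1/3) = -1)
h(l) = 7 - l/2 (h(l) = 7 + (-l)/2 = 7 - l/2)
(1578 - h(-3))*(-50) = (1578 - (7 - 1/2*(-3)))*(-50) = (1578 - (7 + 3/2))*(-50) = (1578 - 1*17/2)*(-50) = (1578 - 17/2)*(-50) = (3139/2)*(-50) = -78475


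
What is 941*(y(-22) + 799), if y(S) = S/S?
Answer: 752800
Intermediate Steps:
y(S) = 1
941*(y(-22) + 799) = 941*(1 + 799) = 941*800 = 752800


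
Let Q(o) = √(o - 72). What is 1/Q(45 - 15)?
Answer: -I*√42/42 ≈ -0.1543*I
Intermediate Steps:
Q(o) = √(-72 + o)
1/Q(45 - 15) = 1/(√(-72 + (45 - 15))) = 1/(√(-72 + 30)) = 1/(√(-42)) = 1/(I*√42) = -I*√42/42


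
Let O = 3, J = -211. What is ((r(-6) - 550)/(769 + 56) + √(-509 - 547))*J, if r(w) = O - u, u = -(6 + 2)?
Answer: 10339/75 - 844*I*√66 ≈ 137.85 - 6856.7*I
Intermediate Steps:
u = -8 (u = -1*8 = -8)
r(w) = 11 (r(w) = 3 - 1*(-8) = 3 + 8 = 11)
((r(-6) - 550)/(769 + 56) + √(-509 - 547))*J = ((11 - 550)/(769 + 56) + √(-509 - 547))*(-211) = (-539/825 + √(-1056))*(-211) = (-539*1/825 + 4*I*√66)*(-211) = (-49/75 + 4*I*√66)*(-211) = 10339/75 - 844*I*√66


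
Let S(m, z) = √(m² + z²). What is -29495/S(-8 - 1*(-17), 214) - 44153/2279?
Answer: -44153/2279 - 29495*√45877/45877 ≈ -157.08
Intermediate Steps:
-29495/S(-8 - 1*(-17), 214) - 44153/2279 = -29495/√((-8 - 1*(-17))² + 214²) - 44153/2279 = -29495/√((-8 + 17)² + 45796) - 44153*1/2279 = -29495/√(9² + 45796) - 44153/2279 = -29495/√(81 + 45796) - 44153/2279 = -29495*√45877/45877 - 44153/2279 = -44153/2279 - 29495*√45877/45877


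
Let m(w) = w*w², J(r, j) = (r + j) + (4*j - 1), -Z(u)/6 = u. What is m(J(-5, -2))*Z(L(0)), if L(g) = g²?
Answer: 0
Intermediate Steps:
Z(u) = -6*u
J(r, j) = -1 + r + 5*j (J(r, j) = (j + r) + (-1 + 4*j) = -1 + r + 5*j)
m(w) = w³
m(J(-5, -2))*Z(L(0)) = (-1 - 5 + 5*(-2))³*(-6*0²) = (-1 - 5 - 10)³*(-6*0) = (-16)³*0 = -4096*0 = 0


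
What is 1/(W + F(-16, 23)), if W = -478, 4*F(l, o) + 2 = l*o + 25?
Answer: -4/2257 ≈ -0.0017723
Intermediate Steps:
F(l, o) = 23/4 + l*o/4 (F(l, o) = -1/2 + (l*o + 25)/4 = -1/2 + (25 + l*o)/4 = -1/2 + (25/4 + l*o/4) = 23/4 + l*o/4)
1/(W + F(-16, 23)) = 1/(-478 + (23/4 + (1/4)*(-16)*23)) = 1/(-478 + (23/4 - 92)) = 1/(-478 - 345/4) = 1/(-2257/4) = -4/2257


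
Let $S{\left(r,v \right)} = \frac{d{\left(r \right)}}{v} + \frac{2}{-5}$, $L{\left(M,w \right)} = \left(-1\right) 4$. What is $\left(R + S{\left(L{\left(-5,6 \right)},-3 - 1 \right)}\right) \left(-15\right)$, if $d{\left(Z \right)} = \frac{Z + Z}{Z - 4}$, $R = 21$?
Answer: $- \frac{1221}{4} \approx -305.25$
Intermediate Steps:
$L{\left(M,w \right)} = -4$
$d{\left(Z \right)} = \frac{2 Z}{-4 + Z}$
$S{\left(r,v \right)} = - \frac{2}{5} + \frac{2 r}{v \left(-4 + r\right)}$ ($S{\left(r,v \right)} = \frac{2 r \frac{1}{-4 + r}}{v} + \frac{2}{-5} = \frac{2 r}{v \left(-4 + r\right)} + 2 \left(- \frac{1}{5}\right) = \frac{2 r}{v \left(-4 + r\right)} - \frac{2}{5} = - \frac{2}{5} + \frac{2 r}{v \left(-4 + r\right)}$)
$\left(R + S{\left(L{\left(-5,6 \right)},-3 - 1 \right)}\right) \left(-15\right) = \left(21 + \frac{2 \left(5 \left(-4\right) - \left(-3 - 1\right) \left(-4 - 4\right)\right)}{5 \left(-3 - 1\right) \left(-4 - 4\right)}\right) \left(-15\right) = \left(21 + \frac{2 \left(-20 - \left(-3 - 1\right) \left(-8\right)\right)}{5 \left(-3 - 1\right) \left(-8\right)}\right) \left(-15\right) = \left(21 + \frac{2}{5} \frac{1}{-4} \left(- \frac{1}{8}\right) \left(-20 - \left(-4\right) \left(-8\right)\right)\right) \left(-15\right) = \left(21 + \frac{2}{5} \left(- \frac{1}{4}\right) \left(- \frac{1}{8}\right) \left(-20 - 32\right)\right) \left(-15\right) = \left(21 + \frac{2}{5} \left(- \frac{1}{4}\right) \left(- \frac{1}{8}\right) \left(-52\right)\right) \left(-15\right) = \left(21 - \frac{13}{20}\right) \left(-15\right) = \frac{407}{20} \left(-15\right) = - \frac{1221}{4}$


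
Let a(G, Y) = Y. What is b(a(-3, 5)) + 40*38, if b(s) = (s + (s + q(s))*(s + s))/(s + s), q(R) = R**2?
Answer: 3101/2 ≈ 1550.5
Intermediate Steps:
b(s) = (s + 2*s*(s + s**2))/(2*s) (b(s) = (s + (s + s**2)*(s + s))/(s + s) = (s + (s + s**2)*(2*s))/((2*s)) = (s + 2*s*(s + s**2))*(1/(2*s)) = (s + 2*s*(s + s**2))/(2*s))
b(a(-3, 5)) + 40*38 = (1/2 + 5 + 5**2) + 40*38 = (1/2 + 5 + 25) + 1520 = 61/2 + 1520 = 3101/2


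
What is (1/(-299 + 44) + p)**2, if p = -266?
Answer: 4601044561/65025 ≈ 70758.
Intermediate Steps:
(1/(-299 + 44) + p)**2 = (1/(-299 + 44) - 266)**2 = (1/(-255) - 266)**2 = (-1/255 - 266)**2 = (-67831/255)**2 = 4601044561/65025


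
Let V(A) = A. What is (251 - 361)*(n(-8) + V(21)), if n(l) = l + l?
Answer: -550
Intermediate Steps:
n(l) = 2*l
(251 - 361)*(n(-8) + V(21)) = (251 - 361)*(2*(-8) + 21) = -110*(-16 + 21) = -110*5 = -550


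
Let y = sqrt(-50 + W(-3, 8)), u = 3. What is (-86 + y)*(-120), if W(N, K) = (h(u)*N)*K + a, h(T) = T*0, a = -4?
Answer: 10320 - 360*I*sqrt(6) ≈ 10320.0 - 881.82*I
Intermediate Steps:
h(T) = 0
W(N, K) = -4 (W(N, K) = (0*N)*K - 4 = 0*K - 4 = 0 - 4 = -4)
y = 3*I*sqrt(6) (y = sqrt(-50 - 4) = sqrt(-54) = 3*I*sqrt(6) ≈ 7.3485*I)
(-86 + y)*(-120) = (-86 + 3*I*sqrt(6))*(-120) = 10320 - 360*I*sqrt(6)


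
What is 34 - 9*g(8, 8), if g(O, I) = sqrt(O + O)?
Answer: -2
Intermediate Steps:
g(O, I) = sqrt(2)*sqrt(O) (g(O, I) = sqrt(2*O) = sqrt(2)*sqrt(O))
34 - 9*g(8, 8) = 34 - 9*sqrt(2)*sqrt(8) = 34 - 9*sqrt(2)*2*sqrt(2) = 34 - 9*4 = 34 - 36 = -2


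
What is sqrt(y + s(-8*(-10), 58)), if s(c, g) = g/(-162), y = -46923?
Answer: 2*I*sqrt(950198)/9 ≈ 216.62*I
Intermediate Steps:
s(c, g) = -g/162 (s(c, g) = g*(-1/162) = -g/162)
sqrt(y + s(-8*(-10), 58)) = sqrt(-46923 - 1/162*58) = sqrt(-46923 - 29/81) = sqrt(-3800792/81) = 2*I*sqrt(950198)/9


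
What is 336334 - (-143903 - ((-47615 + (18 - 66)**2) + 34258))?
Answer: 469184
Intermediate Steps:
336334 - (-143903 - ((-47615 + (18 - 66)**2) + 34258)) = 336334 - (-143903 - ((-47615 + (-48)**2) + 34258)) = 336334 - (-143903 - ((-47615 + 2304) + 34258)) = 336334 - (-143903 - (-45311 + 34258)) = 336334 - (-143903 - 1*(-11053)) = 336334 - (-143903 + 11053) = 336334 - 1*(-132850) = 336334 + 132850 = 469184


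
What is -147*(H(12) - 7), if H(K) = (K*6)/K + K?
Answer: -1617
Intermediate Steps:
H(K) = 6 + K (H(K) = (6*K)/K + K = 6 + K)
-147*(H(12) - 7) = -147*((6 + 12) - 7) = -147*(18 - 7) = -147*11 = -1617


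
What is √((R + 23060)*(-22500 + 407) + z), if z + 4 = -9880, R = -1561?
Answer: I*√474987291 ≈ 21794.0*I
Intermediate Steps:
z = -9884 (z = -4 - 9880 = -9884)
√((R + 23060)*(-22500 + 407) + z) = √((-1561 + 23060)*(-22500 + 407) - 9884) = √(21499*(-22093) - 9884) = √(-474977407 - 9884) = √(-474987291) = I*√474987291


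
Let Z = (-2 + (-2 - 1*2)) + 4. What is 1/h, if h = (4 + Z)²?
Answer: ¼ ≈ 0.25000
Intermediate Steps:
Z = -2 (Z = (-2 + (-2 - 2)) + 4 = (-2 - 4) + 4 = -6 + 4 = -2)
h = 4 (h = (4 - 2)² = 2² = 4)
1/h = 1/4 = ¼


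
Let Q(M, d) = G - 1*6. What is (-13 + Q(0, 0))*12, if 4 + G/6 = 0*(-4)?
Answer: -516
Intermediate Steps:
G = -24 (G = -24 + 6*(0*(-4)) = -24 + 6*0 = -24 + 0 = -24)
Q(M, d) = -30 (Q(M, d) = -24 - 1*6 = -24 - 6 = -30)
(-13 + Q(0, 0))*12 = (-13 - 30)*12 = -43*12 = -516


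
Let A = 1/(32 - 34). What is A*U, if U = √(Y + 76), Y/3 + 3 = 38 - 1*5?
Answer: -√166/2 ≈ -6.4420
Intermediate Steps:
Y = 90 (Y = -9 + 3*(38 - 1*5) = -9 + 3*(38 - 5) = -9 + 3*33 = -9 + 99 = 90)
U = √166 (U = √(90 + 76) = √166 ≈ 12.884)
A = -½ (A = 1/(-2) = -½ ≈ -0.50000)
A*U = -√166/2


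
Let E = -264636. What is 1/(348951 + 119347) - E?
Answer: 123928509529/468298 ≈ 2.6464e+5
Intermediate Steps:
1/(348951 + 119347) - E = 1/(348951 + 119347) - 1*(-264636) = 1/468298 + 264636 = 123928509529/468298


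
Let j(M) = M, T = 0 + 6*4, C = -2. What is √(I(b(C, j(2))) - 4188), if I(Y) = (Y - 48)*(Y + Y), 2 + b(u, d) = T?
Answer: 2*I*√1333 ≈ 73.021*I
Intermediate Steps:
T = 24 (T = 0 + 24 = 24)
b(u, d) = 22 (b(u, d) = -2 + 24 = 22)
I(Y) = 2*Y*(-48 + Y) (I(Y) = (-48 + Y)*(2*Y) = 2*Y*(-48 + Y))
√(I(b(C, j(2))) - 4188) = √(2*22*(-48 + 22) - 4188) = √(2*22*(-26) - 4188) = √(-1144 - 4188) = √(-5332) = 2*I*√1333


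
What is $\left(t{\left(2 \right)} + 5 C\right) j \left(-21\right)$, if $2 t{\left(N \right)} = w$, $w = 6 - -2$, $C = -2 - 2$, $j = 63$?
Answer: $21168$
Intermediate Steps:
$C = -4$ ($C = -2 - 2 = -4$)
$w = 8$ ($w = 6 + 2 = 8$)
$t{\left(N \right)} = 4$ ($t{\left(N \right)} = \frac{1}{2} \cdot 8 = 4$)
$\left(t{\left(2 \right)} + 5 C\right) j \left(-21\right) = \left(4 + 5 \left(-4\right)\right) 63 \left(-21\right) = \left(4 - 20\right) 63 \left(-21\right) = \left(-16\right) 63 \left(-21\right) = \left(-1008\right) \left(-21\right) = 21168$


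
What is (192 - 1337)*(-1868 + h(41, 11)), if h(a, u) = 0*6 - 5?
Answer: 2144585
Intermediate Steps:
h(a, u) = -5 (h(a, u) = 0 - 5 = -5)
(192 - 1337)*(-1868 + h(41, 11)) = (192 - 1337)*(-1868 - 5) = -1145*(-1873) = 2144585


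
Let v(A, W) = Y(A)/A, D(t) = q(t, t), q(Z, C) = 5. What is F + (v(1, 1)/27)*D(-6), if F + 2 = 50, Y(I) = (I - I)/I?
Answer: 48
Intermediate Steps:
D(t) = 5
Y(I) = 0 (Y(I) = 0/I = 0)
v(A, W) = 0 (v(A, W) = 0/A = 0)
F = 48 (F = -2 + 50 = 48)
F + (v(1, 1)/27)*D(-6) = 48 + (0/27)*5 = 48 + (0*(1/27))*5 = 48 + 0*5 = 48 + 0 = 48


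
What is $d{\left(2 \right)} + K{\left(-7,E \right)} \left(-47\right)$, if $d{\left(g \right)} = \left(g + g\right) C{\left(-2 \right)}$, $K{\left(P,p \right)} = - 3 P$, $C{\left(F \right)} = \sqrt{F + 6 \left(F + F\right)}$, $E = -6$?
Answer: $-987 + 4 i \sqrt{26} \approx -987.0 + 20.396 i$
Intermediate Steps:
$C{\left(F \right)} = \sqrt{13} \sqrt{F}$ ($C{\left(F \right)} = \sqrt{F + 6 \cdot 2 F} = \sqrt{F + 12 F} = \sqrt{13 F} = \sqrt{13} \sqrt{F}$)
$d{\left(g \right)} = 2 i g \sqrt{26}$ ($d{\left(g \right)} = \left(g + g\right) \sqrt{13} \sqrt{-2} = 2 g \sqrt{13} i \sqrt{2} = 2 g i \sqrt{26} = 2 i g \sqrt{26}$)
$d{\left(2 \right)} + K{\left(-7,E \right)} \left(-47\right) = 2 i 2 \sqrt{26} + \left(-3\right) \left(-7\right) \left(-47\right) = 4 i \sqrt{26} + 21 \left(-47\right) = 4 i \sqrt{26} - 987 = -987 + 4 i \sqrt{26}$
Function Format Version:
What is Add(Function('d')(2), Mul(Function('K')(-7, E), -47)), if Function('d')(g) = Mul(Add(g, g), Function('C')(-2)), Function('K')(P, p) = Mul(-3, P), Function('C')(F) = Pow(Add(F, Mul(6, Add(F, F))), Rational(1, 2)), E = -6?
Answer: Add(-987, Mul(4, I, Pow(26, Rational(1, 2)))) ≈ Add(-987.00, Mul(20.396, I))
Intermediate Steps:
Function('C')(F) = Mul(Pow(13, Rational(1, 2)), Pow(F, Rational(1, 2))) (Function('C')(F) = Pow(Add(F, Mul(6, Mul(2, F))), Rational(1, 2)) = Pow(Add(F, Mul(12, F)), Rational(1, 2)) = Pow(Mul(13, F), Rational(1, 2)) = Mul(Pow(13, Rational(1, 2)), Pow(F, Rational(1, 2))))
Function('d')(g) = Mul(2, I, g, Pow(26, Rational(1, 2))) (Function('d')(g) = Mul(Add(g, g), Mul(Pow(13, Rational(1, 2)), Pow(-2, Rational(1, 2)))) = Mul(Mul(2, g), Mul(Pow(13, Rational(1, 2)), Mul(I, Pow(2, Rational(1, 2))))) = Mul(Mul(2, g), Mul(I, Pow(26, Rational(1, 2)))) = Mul(2, I, g, Pow(26, Rational(1, 2))))
Add(Function('d')(2), Mul(Function('K')(-7, E), -47)) = Add(Mul(2, I, 2, Pow(26, Rational(1, 2))), Mul(Mul(-3, -7), -47)) = Add(Mul(4, I, Pow(26, Rational(1, 2))), Mul(21, -47)) = Add(Mul(4, I, Pow(26, Rational(1, 2))), -987) = Add(-987, Mul(4, I, Pow(26, Rational(1, 2))))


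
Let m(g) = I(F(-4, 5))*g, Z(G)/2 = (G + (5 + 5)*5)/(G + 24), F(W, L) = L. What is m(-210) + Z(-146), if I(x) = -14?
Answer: 179436/61 ≈ 2941.6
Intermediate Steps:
Z(G) = 2*(50 + G)/(24 + G) (Z(G) = 2*((G + (5 + 5)*5)/(G + 24)) = 2*((G + 10*5)/(24 + G)) = 2*((G + 50)/(24 + G)) = 2*((50 + G)/(24 + G)) = 2*(50 + G)/(24 + G))
m(g) = -14*g
m(-210) + Z(-146) = -14*(-210) + 2*(50 - 146)/(24 - 146) = 2940 + 2*(-96)/(-122) = 2940 + 2*(-1/122)*(-96) = 2940 + 96/61 = 179436/61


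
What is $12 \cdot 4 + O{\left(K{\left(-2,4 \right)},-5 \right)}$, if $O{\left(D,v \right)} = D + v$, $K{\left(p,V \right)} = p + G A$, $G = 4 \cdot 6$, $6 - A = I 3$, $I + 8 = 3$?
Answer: $545$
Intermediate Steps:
$I = -5$ ($I = -8 + 3 = -5$)
$A = 21$ ($A = 6 - \left(-5\right) 3 = 6 - -15 = 6 + 15 = 21$)
$G = 24$
$K{\left(p,V \right)} = 504 + p$ ($K{\left(p,V \right)} = p + 24 \cdot 21 = p + 504 = 504 + p$)
$12 \cdot 4 + O{\left(K{\left(-2,4 \right)},-5 \right)} = 12 \cdot 4 + \left(\left(504 - 2\right) - 5\right) = 48 + \left(502 - 5\right) = 48 + 497 = 545$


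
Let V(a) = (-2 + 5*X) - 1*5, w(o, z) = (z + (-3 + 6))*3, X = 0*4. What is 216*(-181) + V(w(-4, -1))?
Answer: -39103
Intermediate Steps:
X = 0
w(o, z) = 9 + 3*z (w(o, z) = (z + 3)*3 = (3 + z)*3 = 9 + 3*z)
V(a) = -7 (V(a) = (-2 + 5*0) - 1*5 = (-2 + 0) - 5 = -2 - 5 = -7)
216*(-181) + V(w(-4, -1)) = 216*(-181) - 7 = -39096 - 7 = -39103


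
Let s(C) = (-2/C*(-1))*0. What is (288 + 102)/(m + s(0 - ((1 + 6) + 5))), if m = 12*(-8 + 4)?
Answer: -65/8 ≈ -8.1250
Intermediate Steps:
m = -48 (m = 12*(-4) = -48)
s(C) = 0 (s(C) = (2/C)*0 = 0)
(288 + 102)/(m + s(0 - ((1 + 6) + 5))) = (288 + 102)/(-48 + 0) = 390/(-48) = 390*(-1/48) = -65/8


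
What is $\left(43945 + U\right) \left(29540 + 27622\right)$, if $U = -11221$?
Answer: $1870569288$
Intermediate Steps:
$\left(43945 + U\right) \left(29540 + 27622\right) = \left(43945 - 11221\right) \left(29540 + 27622\right) = 32724 \cdot 57162 = 1870569288$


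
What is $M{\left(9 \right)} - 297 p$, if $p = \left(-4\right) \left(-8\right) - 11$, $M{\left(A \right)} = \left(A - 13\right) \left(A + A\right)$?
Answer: $-6309$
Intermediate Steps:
$M{\left(A \right)} = 2 A \left(-13 + A\right)$ ($M{\left(A \right)} = \left(-13 + A\right) 2 A = 2 A \left(-13 + A\right)$)
$p = 21$ ($p = 32 - 11 = 21$)
$M{\left(9 \right)} - 297 p = 2 \cdot 9 \left(-13 + 9\right) - 6237 = 2 \cdot 9 \left(-4\right) - 6237 = -72 - 6237 = -6309$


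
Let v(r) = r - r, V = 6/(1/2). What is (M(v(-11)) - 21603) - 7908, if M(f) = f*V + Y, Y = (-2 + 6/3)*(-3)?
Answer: -29511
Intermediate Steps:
V = 12 (V = 6/(½) = 6*2 = 12)
Y = 0 (Y = (-2 + 6*(⅓))*(-3) = (-2 + 2)*(-3) = 0*(-3) = 0)
v(r) = 0
M(f) = 12*f (M(f) = f*12 + 0 = 12*f + 0 = 12*f)
(M(v(-11)) - 21603) - 7908 = (12*0 - 21603) - 7908 = (0 - 21603) - 7908 = -21603 - 7908 = -29511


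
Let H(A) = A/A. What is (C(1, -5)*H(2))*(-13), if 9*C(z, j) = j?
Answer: 65/9 ≈ 7.2222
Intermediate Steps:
C(z, j) = j/9
H(A) = 1
(C(1, -5)*H(2))*(-13) = (((⅑)*(-5))*1)*(-13) = -5/9*1*(-13) = -5/9*(-13) = 65/9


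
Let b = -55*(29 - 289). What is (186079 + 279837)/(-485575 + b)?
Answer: -465916/471275 ≈ -0.98863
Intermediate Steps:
b = 14300 (b = -55*(-260) = 14300)
(186079 + 279837)/(-485575 + b) = (186079 + 279837)/(-485575 + 14300) = 465916/(-471275) = 465916*(-1/471275) = -465916/471275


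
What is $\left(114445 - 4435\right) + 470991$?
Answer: $581001$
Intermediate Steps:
$\left(114445 - 4435\right) + 470991 = 110010 + 470991 = 581001$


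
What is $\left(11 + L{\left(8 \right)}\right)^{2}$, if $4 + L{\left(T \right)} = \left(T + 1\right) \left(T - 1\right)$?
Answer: $4900$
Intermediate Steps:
$L{\left(T \right)} = -4 + \left(1 + T\right) \left(-1 + T\right)$ ($L{\left(T \right)} = -4 + \left(T + 1\right) \left(T - 1\right) = -4 + \left(1 + T\right) \left(-1 + T\right)$)
$\left(11 + L{\left(8 \right)}\right)^{2} = \left(11 - \left(5 - 8^{2}\right)\right)^{2} = \left(11 + \left(-5 + 64\right)\right)^{2} = \left(11 + 59\right)^{2} = 70^{2} = 4900$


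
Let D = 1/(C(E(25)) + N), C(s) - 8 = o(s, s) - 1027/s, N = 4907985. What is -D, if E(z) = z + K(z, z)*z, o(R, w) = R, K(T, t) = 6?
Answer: -175/858928373 ≈ -2.0374e-7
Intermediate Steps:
E(z) = 7*z (E(z) = z + 6*z = 7*z)
C(s) = 8 + s - 1027/s (C(s) = 8 + (s - 1027/s) = 8 + s - 1027/s)
D = 175/858928373 (D = 1/((8 + 7*25 - 1027/(7*25)) + 4907985) = 1/((8 + 175 - 1027/175) + 4907985) = 1/(30998/175 + 4907985) = 1/(858928373/175) = 175/858928373 ≈ 2.0374e-7)
-D = -1*175/858928373 = -175/858928373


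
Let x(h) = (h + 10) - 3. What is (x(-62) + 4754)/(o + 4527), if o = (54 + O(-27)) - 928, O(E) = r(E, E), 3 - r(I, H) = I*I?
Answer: 4699/2927 ≈ 1.6054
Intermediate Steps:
r(I, H) = 3 - I² (r(I, H) = 3 - I*I = 3 - I²)
O(E) = 3 - E²
o = -1600 (o = (54 + (3 - 1*(-27)²)) - 928 = (54 + (3 - 1*729)) - 928 = (54 + (3 - 729)) - 928 = (54 - 726) - 928 = -672 - 928 = -1600)
x(h) = 7 + h (x(h) = (10 + h) - 3 = 7 + h)
(x(-62) + 4754)/(o + 4527) = ((7 - 62) + 4754)/(-1600 + 4527) = (-55 + 4754)/2927 = 4699*(1/2927) = 4699/2927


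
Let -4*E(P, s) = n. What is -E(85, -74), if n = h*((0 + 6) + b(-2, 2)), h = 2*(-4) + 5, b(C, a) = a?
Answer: -6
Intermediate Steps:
h = -3 (h = -8 + 5 = -3)
n = -24 (n = -3*((0 + 6) + 2) = -3*(6 + 2) = -3*8 = -24)
E(P, s) = 6 (E(P, s) = -¼*(-24) = 6)
-E(85, -74) = -1*6 = -6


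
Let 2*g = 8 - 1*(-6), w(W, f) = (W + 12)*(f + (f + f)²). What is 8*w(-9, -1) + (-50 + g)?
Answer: 29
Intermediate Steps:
w(W, f) = (12 + W)*(f + 4*f²) (w(W, f) = (12 + W)*(f + (2*f)²) = (12 + W)*(f + 4*f²))
g = 7 (g = (8 - 1*(-6))/2 = (8 + 6)/2 = (½)*14 = 7)
8*w(-9, -1) + (-50 + g) = 8*(-(12 - 9 + 48*(-1) + 4*(-9)*(-1))) + (-50 + 7) = 8*(-(12 - 9 - 48 + 36)) - 43 = 8*(-1*(-9)) - 43 = 8*9 - 43 = 72 - 43 = 29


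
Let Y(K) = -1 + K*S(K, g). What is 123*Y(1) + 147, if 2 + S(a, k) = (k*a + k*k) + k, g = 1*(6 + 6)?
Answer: 20442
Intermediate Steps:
g = 12 (g = 1*12 = 12)
S(a, k) = -2 + k + k² + a*k (S(a, k) = -2 + ((k*a + k*k) + k) = -2 + ((a*k + k²) + k) = -2 + ((k² + a*k) + k) = -2 + (k + k² + a*k) = -2 + k + k² + a*k)
Y(K) = -1 + K*(154 + 12*K) (Y(K) = -1 + K*(-2 + 12 + 12² + K*12) = -1 + K*(-2 + 12 + 144 + 12*K) = -1 + K*(154 + 12*K))
123*Y(1) + 147 = 123*(-1 + 2*1*(77 + 6*1)) + 147 = 123*(-1 + 2*1*(77 + 6)) + 147 = 123*(-1 + 2*1*83) + 147 = 123*(-1 + 166) + 147 = 123*165 + 147 = 20295 + 147 = 20442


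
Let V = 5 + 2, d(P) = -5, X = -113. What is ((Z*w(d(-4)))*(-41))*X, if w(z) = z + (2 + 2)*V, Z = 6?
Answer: 639354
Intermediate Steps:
V = 7
w(z) = 28 + z (w(z) = z + (2 + 2)*7 = z + 4*7 = z + 28 = 28 + z)
((Z*w(d(-4)))*(-41))*X = ((6*(28 - 5))*(-41))*(-113) = ((6*23)*(-41))*(-113) = (138*(-41))*(-113) = -5658*(-113) = 639354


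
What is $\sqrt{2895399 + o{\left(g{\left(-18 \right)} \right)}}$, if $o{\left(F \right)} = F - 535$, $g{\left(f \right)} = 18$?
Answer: $\sqrt{2894882} \approx 1701.4$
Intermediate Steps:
$o{\left(F \right)} = -535 + F$
$\sqrt{2895399 + o{\left(g{\left(-18 \right)} \right)}} = \sqrt{2895399 + \left(-535 + 18\right)} = \sqrt{2895399 - 517} = \sqrt{2894882}$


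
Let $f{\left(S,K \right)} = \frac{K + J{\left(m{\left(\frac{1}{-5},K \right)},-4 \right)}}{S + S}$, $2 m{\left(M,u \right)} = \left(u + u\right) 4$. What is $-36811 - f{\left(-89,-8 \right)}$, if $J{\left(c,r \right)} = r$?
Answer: $- \frac{3276185}{89} \approx -36811.0$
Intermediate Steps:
$m{\left(M,u \right)} = 4 u$ ($m{\left(M,u \right)} = \frac{\left(u + u\right) 4}{2} = \frac{2 u 4}{2} = \frac{8 u}{2} = 4 u$)
$f{\left(S,K \right)} = \frac{-4 + K}{2 S}$ ($f{\left(S,K \right)} = \frac{K - 4}{S + S} = \frac{-4 + K}{2 S}$)
$-36811 - f{\left(-89,-8 \right)} = -36811 - \frac{-4 - 8}{2 \left(-89\right)} = -36811 - \frac{1}{2} \left(- \frac{1}{89}\right) \left(-12\right) = -36811 - \frac{6}{89} = - \frac{3276185}{89}$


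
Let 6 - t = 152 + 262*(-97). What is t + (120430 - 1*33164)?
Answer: 112534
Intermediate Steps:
t = 25268 (t = 6 - (152 + 262*(-97)) = 6 - (152 - 25414) = 6 - 1*(-25262) = 6 + 25262 = 25268)
t + (120430 - 1*33164) = 25268 + (120430 - 1*33164) = 25268 + (120430 - 33164) = 25268 + 87266 = 112534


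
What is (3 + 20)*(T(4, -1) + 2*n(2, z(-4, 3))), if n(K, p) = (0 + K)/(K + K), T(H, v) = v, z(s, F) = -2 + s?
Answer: 0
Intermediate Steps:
n(K, p) = 1/2 (n(K, p) = K/((2*K)) = K*(1/(2*K)) = 1/2)
(3 + 20)*(T(4, -1) + 2*n(2, z(-4, 3))) = (3 + 20)*(-1 + 2*(1/2)) = 23*(-1 + 1) = 23*0 = 0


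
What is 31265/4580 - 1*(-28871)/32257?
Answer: 228148857/29547412 ≈ 7.7215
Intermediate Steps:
31265/4580 - 1*(-28871)/32257 = 31265*(1/4580) + 28871*(1/32257) = 6253/916 + 28871/32257 = 228148857/29547412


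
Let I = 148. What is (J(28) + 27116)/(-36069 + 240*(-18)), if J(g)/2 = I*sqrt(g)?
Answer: -27116/40389 - 592*sqrt(7)/40389 ≈ -0.71015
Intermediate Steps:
J(g) = 296*sqrt(g) (J(g) = 2*(148*sqrt(g)) = 296*sqrt(g))
(J(28) + 27116)/(-36069 + 240*(-18)) = (296*sqrt(28) + 27116)/(-36069 + 240*(-18)) = (296*(2*sqrt(7)) + 27116)/(-36069 - 4320) = (592*sqrt(7) + 27116)/(-40389) = (27116 + 592*sqrt(7))*(-1/40389) = -27116/40389 - 592*sqrt(7)/40389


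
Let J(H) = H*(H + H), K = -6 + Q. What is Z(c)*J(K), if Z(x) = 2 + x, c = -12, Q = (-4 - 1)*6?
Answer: -25920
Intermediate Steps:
Q = -30 (Q = -5*6 = -30)
K = -36 (K = -6 - 30 = -36)
J(H) = 2*H² (J(H) = H*(2*H) = 2*H²)
Z(c)*J(K) = (2 - 12)*(2*(-36)²) = -20*1296 = -10*2592 = -25920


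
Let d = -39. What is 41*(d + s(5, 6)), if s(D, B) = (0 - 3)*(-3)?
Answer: -1230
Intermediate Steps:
s(D, B) = 9 (s(D, B) = -3*(-3) = 9)
41*(d + s(5, 6)) = 41*(-39 + 9) = 41*(-30) = -1230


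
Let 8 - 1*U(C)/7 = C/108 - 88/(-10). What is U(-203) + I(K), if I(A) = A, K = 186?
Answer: 104521/540 ≈ 193.56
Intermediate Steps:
U(C) = -28/5 - 7*C/108 (U(C) = 56 - 7*(C/108 - 88/(-10)) = 56 - 7*(C*(1/108) - 88*(-⅒)) = 56 - 7*(C/108 + 44/5) = 56 - 7*(44/5 + C/108) = 56 + (-308/5 - 7*C/108) = -28/5 - 7*C/108)
U(-203) + I(K) = (-28/5 - 7/108*(-203)) + 186 = (-28/5 + 1421/108) + 186 = 4081/540 + 186 = 104521/540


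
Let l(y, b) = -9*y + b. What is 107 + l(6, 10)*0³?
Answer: 107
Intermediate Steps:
l(y, b) = b - 9*y
107 + l(6, 10)*0³ = 107 + (10 - 9*6)*0³ = 107 + (10 - 54)*0 = 107 - 44*0 = 107 + 0 = 107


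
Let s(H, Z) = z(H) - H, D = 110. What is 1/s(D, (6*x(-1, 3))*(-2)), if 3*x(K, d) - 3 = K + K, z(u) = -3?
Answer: -1/113 ≈ -0.0088496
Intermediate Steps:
x(K, d) = 1 + 2*K/3 (x(K, d) = 1 + (K + K)/3 = 1 + (2*K)/3 = 1 + 2*K/3)
s(H, Z) = -3 - H
1/s(D, (6*x(-1, 3))*(-2)) = 1/(-3 - 1*110) = 1/(-3 - 110) = 1/(-113) = -1/113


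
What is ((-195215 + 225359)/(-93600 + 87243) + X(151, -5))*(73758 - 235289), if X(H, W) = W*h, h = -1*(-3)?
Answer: 6757326323/2119 ≈ 3.1889e+6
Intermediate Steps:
h = 3
X(H, W) = 3*W (X(H, W) = W*3 = 3*W)
((-195215 + 225359)/(-93600 + 87243) + X(151, -5))*(73758 - 235289) = ((-195215 + 225359)/(-93600 + 87243) + 3*(-5))*(73758 - 235289) = (30144/(-6357) - 15)*(-161531) = (30144*(-1/6357) - 15)*(-161531) = (-10048/2119 - 15)*(-161531) = -41833/2119*(-161531) = 6757326323/2119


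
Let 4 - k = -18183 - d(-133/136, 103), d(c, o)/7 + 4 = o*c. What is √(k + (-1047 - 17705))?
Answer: I*√6002394/68 ≈ 36.029*I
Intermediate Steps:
d(c, o) = -28 + 7*c*o (d(c, o) = -28 + 7*(o*c) = -28 + 7*(c*o) = -28 + 7*c*o)
k = 2373731/136 (k = 4 - (-18183 - (-28 + 7*(-133/136)*103)) = 4 - (-18183 - (-28 - 95893/136)) = 4 - (-18183 - 1*(-99701/136)) = 4 - (-18183 + 99701/136) = 4 - 1*(-2373187/136) = 4 + 2373187/136 = 2373731/136 ≈ 17454.)
√(k + (-1047 - 17705)) = √(2373731/136 + (-1047 - 17705)) = √(2373731/136 - 18752) = √(-176541/136) = I*√6002394/68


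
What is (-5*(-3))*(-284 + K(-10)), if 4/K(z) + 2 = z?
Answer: -4265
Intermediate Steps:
K(z) = 4/(-2 + z)
(-5*(-3))*(-284 + K(-10)) = (-5*(-3))*(-284 + 4/(-2 - 10)) = 15*(-284 + 4/(-12)) = 15*(-284 + 4*(-1/12)) = 15*(-284 - 1/3) = 15*(-853/3) = -4265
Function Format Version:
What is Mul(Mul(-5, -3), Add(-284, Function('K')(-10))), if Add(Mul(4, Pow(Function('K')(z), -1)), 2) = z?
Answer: -4265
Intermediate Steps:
Function('K')(z) = Mul(4, Pow(Add(-2, z), -1))
Mul(Mul(-5, -3), Add(-284, Function('K')(-10))) = Mul(Mul(-5, -3), Add(-284, Mul(4, Pow(Add(-2, -10), -1)))) = Mul(15, Add(-284, Mul(4, Pow(-12, -1)))) = Mul(15, Add(-284, Mul(4, Rational(-1, 12)))) = Mul(15, Add(-284, Rational(-1, 3))) = Mul(15, Rational(-853, 3)) = -4265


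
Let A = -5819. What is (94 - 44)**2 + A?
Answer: -3319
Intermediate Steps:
(94 - 44)**2 + A = (94 - 44)**2 - 5819 = 50**2 - 5819 = 2500 - 5819 = -3319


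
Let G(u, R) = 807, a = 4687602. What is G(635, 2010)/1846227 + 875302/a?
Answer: 269964846728/1442396229609 ≈ 0.18716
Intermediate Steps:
G(635, 2010)/1846227 + 875302/a = 807/1846227 + 875302/4687602 = 807*(1/1846227) + 875302*(1/4687602) = 269/615409 + 437651/2343801 = 269964846728/1442396229609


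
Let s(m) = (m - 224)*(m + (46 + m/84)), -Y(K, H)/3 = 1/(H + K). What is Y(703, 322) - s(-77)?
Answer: -118165111/12300 ≈ -9606.9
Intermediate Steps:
Y(K, H) = -3/(H + K)
s(m) = (-224 + m)*(46 + 85*m/84) (s(m) = (-224 + m)*(m + (46 + m*(1/84))) = (-224 + m)*(m + (46 + m/84)) = (-224 + m)*(46 + 85*m/84))
Y(703, 322) - s(-77) = -3/(322 + 703) - (-10304 - 542/3*(-77) + (85/84)*(-77)²) = -3/1025 - (-10304 + 41734/3 + (85/84)*5929) = -3*1/1025 - (-10304 + 41734/3 + 71995/12) = -3/1025 - 1*115283/12 = -3/1025 - 115283/12 = -118165111/12300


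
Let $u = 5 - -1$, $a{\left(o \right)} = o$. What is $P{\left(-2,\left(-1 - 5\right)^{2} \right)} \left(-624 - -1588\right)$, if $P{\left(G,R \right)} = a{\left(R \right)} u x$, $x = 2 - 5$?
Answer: $-624672$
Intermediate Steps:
$u = 6$ ($u = 5 + 1 = 6$)
$x = -3$ ($x = 2 - 5 = -3$)
$P{\left(G,R \right)} = - 18 R$ ($P{\left(G,R \right)} = R 6 \left(-3\right) = 6 R \left(-3\right) = - 18 R$)
$P{\left(-2,\left(-1 - 5\right)^{2} \right)} \left(-624 - -1588\right) = - 18 \left(-1 - 5\right)^{2} \left(-624 - -1588\right) = - 18 \left(-6\right)^{2} \left(-624 + 1588\right) = \left(-18\right) 36 \cdot 964 = \left(-648\right) 964 = -624672$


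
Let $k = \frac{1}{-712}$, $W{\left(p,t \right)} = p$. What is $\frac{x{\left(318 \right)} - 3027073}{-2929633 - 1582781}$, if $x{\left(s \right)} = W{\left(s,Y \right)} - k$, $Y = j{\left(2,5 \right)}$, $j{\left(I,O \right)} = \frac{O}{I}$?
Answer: $\frac{718349853}{1070946256} \approx 0.67076$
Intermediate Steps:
$Y = \frac{5}{2} \approx 2.5$
$k = - \frac{1}{712} \approx -0.0014045$
$x{\left(s \right)} = \frac{1}{712} + s$ ($x{\left(s \right)} = s - - \frac{1}{712} = s + \frac{1}{712} = \frac{1}{712} + s$)
$\frac{x{\left(318 \right)} - 3027073}{-2929633 - 1582781} = \frac{\left(\frac{1}{712} + 318\right) - 3027073}{-2929633 - 1582781} = \frac{\frac{226417}{712} - 3027073}{-4512414} = \left(- \frac{2155049559}{712}\right) \left(- \frac{1}{4512414}\right) = \frac{718349853}{1070946256}$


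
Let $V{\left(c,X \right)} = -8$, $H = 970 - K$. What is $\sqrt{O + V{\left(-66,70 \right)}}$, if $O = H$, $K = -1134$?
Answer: $4 \sqrt{131} \approx 45.782$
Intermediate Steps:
$H = 2104$ ($H = 970 - -1134 = 970 + 1134 = 2104$)
$O = 2104$
$\sqrt{O + V{\left(-66,70 \right)}} = \sqrt{2104 - 8} = \sqrt{2096} = 4 \sqrt{131}$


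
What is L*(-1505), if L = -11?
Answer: 16555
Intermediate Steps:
L*(-1505) = -11*(-1505) = 16555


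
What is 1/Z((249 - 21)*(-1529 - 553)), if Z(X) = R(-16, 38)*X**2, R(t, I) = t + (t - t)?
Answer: -1/3605380678656 ≈ -2.7736e-13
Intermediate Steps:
R(t, I) = t (R(t, I) = t + 0 = t)
Z(X) = -16*X**2
1/Z((249 - 21)*(-1529 - 553)) = 1/(-16*(-1529 - 553)**2*(249 - 21)**2) = 1/(-16*(228*(-2082))**2) = 1/(-16*(-474696)**2) = 1/(-16*225336292416) = 1/(-3605380678656) = -1/3605380678656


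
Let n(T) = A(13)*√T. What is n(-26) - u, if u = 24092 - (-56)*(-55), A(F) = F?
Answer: -21012 + 13*I*√26 ≈ -21012.0 + 66.287*I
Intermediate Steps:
u = 21012 (u = 24092 - 1*3080 = 24092 - 3080 = 21012)
n(T) = 13*√T
n(-26) - u = 13*√(-26) - 1*21012 = 13*(I*√26) - 21012 = 13*I*√26 - 21012 = -21012 + 13*I*√26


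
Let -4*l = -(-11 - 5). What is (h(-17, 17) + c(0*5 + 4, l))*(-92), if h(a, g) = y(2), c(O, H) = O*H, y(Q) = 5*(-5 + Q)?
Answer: 2852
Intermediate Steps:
l = -4 (l = -(-1)*(-11 - 5)/4 = -(-1)*(-16)/4 = -¼*16 = -4)
y(Q) = -25 + 5*Q
c(O, H) = H*O
h(a, g) = -15 (h(a, g) = -25 + 5*2 = -25 + 10 = -15)
(h(-17, 17) + c(0*5 + 4, l))*(-92) = (-15 - 4*(0*5 + 4))*(-92) = (-15 - 4*(0 + 4))*(-92) = (-15 - 4*4)*(-92) = (-15 - 16)*(-92) = -31*(-92) = 2852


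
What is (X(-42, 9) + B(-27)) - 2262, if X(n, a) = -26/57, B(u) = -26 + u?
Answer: -131981/57 ≈ -2315.5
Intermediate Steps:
X(n, a) = -26/57 (X(n, a) = -26*1/57 = -26/57)
(X(-42, 9) + B(-27)) - 2262 = (-26/57 + (-26 - 27)) - 2262 = (-26/57 - 53) - 2262 = -3047/57 - 2262 = -131981/57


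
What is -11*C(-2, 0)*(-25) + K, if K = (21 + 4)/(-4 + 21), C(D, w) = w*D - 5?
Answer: -23350/17 ≈ -1373.5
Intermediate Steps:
C(D, w) = -5 + D*w (C(D, w) = D*w - 5 = -5 + D*w)
K = 25/17 ≈ 1.4706
-11*C(-2, 0)*(-25) + K = -11*(-5 - 2*0)*(-25) + 25/17 = -11*(-5 + 0)*(-25) + 25/17 = -11*(-5)*(-25) + 25/17 = 55*(-25) + 25/17 = -1375 + 25/17 = -23350/17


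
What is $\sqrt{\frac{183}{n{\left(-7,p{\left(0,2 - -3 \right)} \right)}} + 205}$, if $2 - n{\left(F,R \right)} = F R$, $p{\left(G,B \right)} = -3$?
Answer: $\frac{8 \sqrt{1102}}{19} \approx 13.977$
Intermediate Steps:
$n{\left(F,R \right)} = 2 - F R$
$\sqrt{\frac{183}{n{\left(-7,p{\left(0,2 - -3 \right)} \right)}} + 205} = \sqrt{\frac{183}{2 - \left(-7\right) \left(-3\right)} + 205} = \sqrt{\frac{183}{2 - 21} + 205} = \sqrt{\frac{183}{-19} + 205} = \sqrt{183 \left(- \frac{1}{19}\right) + 205} = \sqrt{- \frac{183}{19} + 205} = \sqrt{\frac{3712}{19}} = \frac{8 \sqrt{1102}}{19}$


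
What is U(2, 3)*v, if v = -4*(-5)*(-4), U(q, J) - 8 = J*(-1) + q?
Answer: -560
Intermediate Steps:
U(q, J) = 8 + q - J (U(q, J) = 8 + (J*(-1) + q) = 8 + (-J + q) = 8 + (q - J) = 8 + q - J)
v = -80 (v = 20*(-4) = -80)
U(2, 3)*v = (8 + 2 - 1*3)*(-80) = (8 + 2 - 3)*(-80) = 7*(-80) = -560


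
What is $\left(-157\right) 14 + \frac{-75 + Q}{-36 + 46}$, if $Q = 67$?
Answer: $- \frac{10994}{5} \approx -2198.8$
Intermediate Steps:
$\left(-157\right) 14 + \frac{-75 + Q}{-36 + 46} = \left(-157\right) 14 + \frac{-75 + 67}{-36 + 46} = -2198 - \frac{8}{10} = -2198 - \frac{4}{5} = - \frac{10994}{5}$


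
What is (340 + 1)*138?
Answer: 47058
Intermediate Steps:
(340 + 1)*138 = 341*138 = 47058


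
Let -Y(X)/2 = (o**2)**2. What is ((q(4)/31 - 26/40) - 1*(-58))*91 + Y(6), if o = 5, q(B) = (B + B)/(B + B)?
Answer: 2462507/620 ≈ 3971.8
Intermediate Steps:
q(B) = 1 (q(B) = (2*B)/((2*B)) = (2*B)*(1/(2*B)) = 1)
Y(X) = -1250 (Y(X) = -2*(5**2)**2 = -2*25**2 = -2*625 = -1250)
((q(4)/31 - 26/40) - 1*(-58))*91 + Y(6) = ((1/31 - 26/40) - 1*(-58))*91 - 1250 = ((1*(1/31) - 26*1/40) + 58)*91 - 1250 = ((1/31 - 13/20) + 58)*91 - 1250 = (-383/620 + 58)*91 - 1250 = (35577/620)*91 - 1250 = 3237507/620 - 1250 = 2462507/620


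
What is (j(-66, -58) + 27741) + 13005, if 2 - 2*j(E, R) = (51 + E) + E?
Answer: 81575/2 ≈ 40788.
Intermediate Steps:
j(E, R) = -49/2 - E (j(E, R) = 1 - ((51 + E) + E)/2 = 1 - (51 + 2*E)/2 = 1 + (-51/2 - E) = -49/2 - E)
(j(-66, -58) + 27741) + 13005 = ((-49/2 - 1*(-66)) + 27741) + 13005 = ((-49/2 + 66) + 27741) + 13005 = (83/2 + 27741) + 13005 = 55565/2 + 13005 = 81575/2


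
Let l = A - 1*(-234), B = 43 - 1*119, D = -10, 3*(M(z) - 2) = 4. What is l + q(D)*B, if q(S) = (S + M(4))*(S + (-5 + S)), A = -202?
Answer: -37904/3 ≈ -12635.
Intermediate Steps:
M(z) = 10/3 (M(z) = 2 + (⅓)*4 = 2 + 4/3 = 10/3)
B = -76 (B = 43 - 119 = -76)
q(S) = (-5 + 2*S)*(10/3 + S) (q(S) = (S + 10/3)*(S + (-5 + S)) = (10/3 + S)*(-5 + 2*S) = (-5 + 2*S)*(10/3 + S))
l = 32 (l = -202 - 1*(-234) = -202 + 234 = 32)
l + q(D)*B = 32 + (-50/3 + 2*(-10)² + (5/3)*(-10))*(-76) = 32 + (-50/3 + 2*100 - 50/3)*(-76) = 32 + (-50/3 + 200 - 50/3)*(-76) = 32 + (500/3)*(-76) = 32 - 38000/3 = -37904/3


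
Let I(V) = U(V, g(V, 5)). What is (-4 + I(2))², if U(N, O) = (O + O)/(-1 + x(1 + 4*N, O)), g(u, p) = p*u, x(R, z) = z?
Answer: 256/81 ≈ 3.1605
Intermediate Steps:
U(N, O) = 2*O/(-1 + O) (U(N, O) = (O + O)/(-1 + O) = (2*O)/(-1 + O) = 2*O/(-1 + O))
I(V) = 10*V/(-1 + 5*V) (I(V) = 2*(5*V)/(-1 + 5*V) = 10*V/(-1 + 5*V))
(-4 + I(2))² = (-4 + 10*2/(-1 + 5*2))² = (-4 + 10*2/(-1 + 10))² = (-4 + 10*2/9)² = (-4 + 10*2*(⅑))² = (-4 + 20/9)² = (-16/9)² = 256/81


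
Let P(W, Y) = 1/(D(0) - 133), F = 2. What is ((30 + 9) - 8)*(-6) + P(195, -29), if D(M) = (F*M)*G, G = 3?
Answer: -24739/133 ≈ -186.01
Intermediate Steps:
D(M) = 6*M (D(M) = (2*M)*3 = 6*M)
P(W, Y) = -1/133 (P(W, Y) = 1/(6*0 - 133) = 1/(0 - 133) = 1/(-133) = -1/133)
((30 + 9) - 8)*(-6) + P(195, -29) = ((30 + 9) - 8)*(-6) - 1/133 = (39 - 8)*(-6) - 1/133 = 31*(-6) - 1/133 = -186 - 1/133 = -24739/133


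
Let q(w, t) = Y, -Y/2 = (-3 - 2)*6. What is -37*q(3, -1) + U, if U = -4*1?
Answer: -2224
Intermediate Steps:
Y = 60 (Y = -2*(-3 - 2)*6 = -(-10)*6 = -2*(-30) = 60)
q(w, t) = 60
U = -4
-37*q(3, -1) + U = -37*60 - 4 = -2220 - 4 = -2224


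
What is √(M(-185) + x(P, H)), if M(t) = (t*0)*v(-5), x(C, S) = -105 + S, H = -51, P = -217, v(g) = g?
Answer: 2*I*√39 ≈ 12.49*I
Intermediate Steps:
M(t) = 0 (M(t) = (t*0)*(-5) = 0*(-5) = 0)
√(M(-185) + x(P, H)) = √(0 + (-105 - 51)) = √(0 - 156) = √(-156) = 2*I*√39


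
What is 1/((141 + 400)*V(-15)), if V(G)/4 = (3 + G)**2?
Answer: 1/311616 ≈ 3.2091e-6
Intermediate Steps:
V(G) = 4*(3 + G)**2
1/((141 + 400)*V(-15)) = 1/((141 + 400)*(4*(3 - 15)**2)) = 1/(541*(4*(-12)**2)) = 1/(541*(4*144)) = 1/(541*576) = 1/311616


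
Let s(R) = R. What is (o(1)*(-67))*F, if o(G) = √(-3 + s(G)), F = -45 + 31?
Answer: 938*I*√2 ≈ 1326.5*I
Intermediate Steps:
F = -14
o(G) = √(-3 + G)
(o(1)*(-67))*F = (√(-3 + 1)*(-67))*(-14) = (√(-2)*(-67))*(-14) = ((I*√2)*(-67))*(-14) = -67*I*√2*(-14) = 938*I*√2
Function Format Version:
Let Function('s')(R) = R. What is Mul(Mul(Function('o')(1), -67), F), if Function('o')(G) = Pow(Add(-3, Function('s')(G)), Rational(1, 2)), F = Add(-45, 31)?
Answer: Mul(938, I, Pow(2, Rational(1, 2))) ≈ Mul(1326.5, I)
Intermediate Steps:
F = -14
Function('o')(G) = Pow(Add(-3, G), Rational(1, 2))
Mul(Mul(Function('o')(1), -67), F) = Mul(Mul(Pow(Add(-3, 1), Rational(1, 2)), -67), -14) = Mul(Mul(Pow(-2, Rational(1, 2)), -67), -14) = Mul(Mul(Mul(I, Pow(2, Rational(1, 2))), -67), -14) = Mul(Mul(-67, I, Pow(2, Rational(1, 2))), -14) = Mul(938, I, Pow(2, Rational(1, 2)))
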